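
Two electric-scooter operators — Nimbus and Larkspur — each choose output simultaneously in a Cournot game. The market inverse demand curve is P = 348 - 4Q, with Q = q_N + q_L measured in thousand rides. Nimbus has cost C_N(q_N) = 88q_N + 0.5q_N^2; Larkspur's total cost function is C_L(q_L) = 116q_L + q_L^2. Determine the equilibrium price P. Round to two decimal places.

Nimbus's profit: π_N = (348 - 4Q)q_N - (88q_N + (1/2)q_N²). Setting ∂π_N/∂q_N = 0: 260 - 9q_N - 4(q_L) = 0.
Larkspur's profit: π_L = (348 - 4Q)q_L - (116q_L + q_L²). Setting ∂π_L/∂q_L = 0: 232 - 10q_L - 4(q_N) = 0.
Best responses: q_N = (260 - 4q_L)/9, q_L = (232 - 4q_N)/10.
Substituting one into the other gives q_N = 836/37 and q_L = 524/37.
Total output Q = 1360/37, so price P = 348 - 4·(1360/37) = 200.9730.

200.97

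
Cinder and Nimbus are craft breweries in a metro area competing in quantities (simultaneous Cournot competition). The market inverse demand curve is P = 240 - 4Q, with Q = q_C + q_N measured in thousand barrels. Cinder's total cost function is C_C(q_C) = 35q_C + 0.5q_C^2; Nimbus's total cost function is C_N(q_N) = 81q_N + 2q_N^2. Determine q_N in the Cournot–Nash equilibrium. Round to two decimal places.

6.64

Cinder's profit: π_C = (240 - 4Q)q_C - (35q_C + (1/2)q_C²). Setting ∂π_C/∂q_C = 0: 205 - 9q_C - 4(q_N) = 0.
Nimbus's profit: π_N = (240 - 4Q)q_N - (81q_N + 2q_N²). Setting ∂π_N/∂q_N = 0: 159 - 12q_N - 4(q_C) = 0.
Rearranging gives the reaction functions q_C = (205 - 4q_N)/9 and q_N = (159 - 4q_C)/12.
Solving the pair: q_C = 456/23, q_N = 611/92.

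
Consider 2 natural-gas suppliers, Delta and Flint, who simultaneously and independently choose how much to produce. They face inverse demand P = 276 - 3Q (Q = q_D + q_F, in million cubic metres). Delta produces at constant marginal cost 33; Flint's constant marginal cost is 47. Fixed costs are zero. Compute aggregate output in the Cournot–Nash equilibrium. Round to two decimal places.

Delta's profit: π_D = (276 - 3Q)q_D - (33q_D). Setting ∂π_D/∂q_D = 0: 243 - 6q_D - 3(q_F) = 0.
Flint's first-order condition: 229 - 6q_F - 3(q_D) = 0.
Rearranging gives the reaction functions q_D = (243 - 3q_F)/6 and q_F = (229 - 3q_D)/6.
Solving the pair: q_D = 257/9, q_F = 215/9.
Total output Q = 257/9 + 215/9 = 472/9.

52.44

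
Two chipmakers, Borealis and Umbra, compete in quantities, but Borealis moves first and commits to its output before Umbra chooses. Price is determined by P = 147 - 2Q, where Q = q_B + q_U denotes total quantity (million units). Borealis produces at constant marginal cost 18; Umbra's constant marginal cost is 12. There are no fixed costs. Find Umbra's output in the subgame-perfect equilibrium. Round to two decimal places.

18.38

Solve by backward induction. Given q_B, the follower Umbra maximises π_U = (147 - 2q_B - 2q_U)q_U - 12q_U.
Setting the follower's marginal profit to zero, 135 - 2q_B - 4q_U = 0, i.e. q_U = (135 - 2q_B)/4.
Borealis substitutes q_U(q_B) into its own profit: π_B = q_B(147 - 2q_B - (135 - 2q_B)/2) - 18q_B = (159/2 - q_B)q_B - 18q_B.
The leader's first-order condition 123/2 - 2q_B = 0 yields q_B = 123/4.
Then q_U = (135 - 2·(123/4))/4 = 147/8.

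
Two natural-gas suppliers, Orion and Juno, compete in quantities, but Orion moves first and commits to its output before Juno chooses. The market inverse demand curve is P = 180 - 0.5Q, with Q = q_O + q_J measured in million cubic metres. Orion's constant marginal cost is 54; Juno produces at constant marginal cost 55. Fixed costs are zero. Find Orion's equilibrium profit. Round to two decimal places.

4032.25

Solve by backward induction. Given q_O, the follower Juno maximises π_J = (180 - (1/2)q_O - (1/2)q_J)q_J - 55q_J.
∂π_J/∂q_J = 125 - (1/2)q_O - q_J = 0 gives the reaction function q_J = (125 - (1/2)q_O).
Orion substitutes q_J(q_O) into its own profit: π_O = q_O(180 - (1/2)q_O - (125 - (1/2)q_O)/2) - 54q_O = (235/2 - (1/4)q_O)q_O - 54q_O.
Maximising: ∂π_O/∂q_O = 127/2 - (1/2)q_O = 0, giving q_O = 127.
Then q_J = (125 - (1/2)·127) = 123/2.
Price P = 180 - (1/2)·(377/2) = 343/4.
Orion's profit: (343/4 - 54)·127 = 4032.2500.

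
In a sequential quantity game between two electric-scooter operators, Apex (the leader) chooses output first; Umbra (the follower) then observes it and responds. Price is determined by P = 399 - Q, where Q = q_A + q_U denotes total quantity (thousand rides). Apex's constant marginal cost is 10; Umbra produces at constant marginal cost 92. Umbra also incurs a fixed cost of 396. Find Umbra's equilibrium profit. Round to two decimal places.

Solve by backward induction. Given q_A, the follower Umbra maximises π_U = (399 - q_A - q_U)q_U - 92q_U.
∂π_U/∂q_U = 307 - q_A - 2q_U = 0 gives the reaction function q_U = (307 - q_A)/2.
The leader anticipates this reaction. Substituting into P = 399 - Q gives P = 491/2 - (1/2)q_A, so π_A = (491/2 - (1/2)q_A)q_A - 10q_A.
Maximising: ∂π_A/∂q_A = 471/2 - q_A = 0, giving q_A = 471/2.
Then q_U = (307 - 471/2)/2 = 143/4.
Price P = 399 - 1085/4 = 511/4.
Umbra's profit: (511/4 - 92)·(143/4) - 396 = 882.0625.

882.06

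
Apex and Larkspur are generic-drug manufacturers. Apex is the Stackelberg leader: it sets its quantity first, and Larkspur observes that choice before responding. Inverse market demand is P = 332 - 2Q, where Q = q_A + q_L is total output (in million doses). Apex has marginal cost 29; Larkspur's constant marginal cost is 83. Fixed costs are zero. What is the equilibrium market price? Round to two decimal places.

118.25

The follower Larkspur best-responds to any q_A: π_L = (332 - 2Q)q_L - 83q_L.
Follower FOC: 249 - 2q_A - 4q_L = 0, so q_L(q_A) = (249 - 2q_A)/4.
The leader anticipates this reaction. Substituting into P = 332 - 2Q gives P = 415/2 - q_A, so π_A = (415/2 - q_A)q_A - 29q_A.
The leader's first-order condition 357/2 - 2q_A = 0 yields q_A = 357/4.
Then q_L = (249 - 2·(357/4))/4 = 141/8.
Total output Q = 855/8, so price P = 332 - 2·(855/8) = 473/4.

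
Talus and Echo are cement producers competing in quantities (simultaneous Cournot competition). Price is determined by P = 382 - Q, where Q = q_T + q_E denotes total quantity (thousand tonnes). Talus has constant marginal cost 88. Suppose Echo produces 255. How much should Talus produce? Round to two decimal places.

19.50

With the rival's output fixed at 255, Talus's profit is π_T = (382 - 255 - q_T)q_T - (88q_T) = (127 - q_T)q_T - (88q_T).
∂π_T/∂q_T = 39 - 2q_T = 0, so q_T = 39/2.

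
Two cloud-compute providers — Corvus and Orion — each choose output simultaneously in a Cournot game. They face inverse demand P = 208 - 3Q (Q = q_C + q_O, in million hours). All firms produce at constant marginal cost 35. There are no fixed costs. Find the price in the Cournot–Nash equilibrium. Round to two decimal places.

92.67

Each firm earns π_i = (208 - 3Q)q_i - 35q_i.
Setting ∂π_i/∂q_i = 0 with rivals' quantities fixed: 173 - 6q_i - 3q_j = 0.
By symmetry each firm produces the same amount; substituting q_j = q_i yields q_i = 173/9.
Total output Q = 346/9, so price P = 208 - 3·(346/9) = 278/3.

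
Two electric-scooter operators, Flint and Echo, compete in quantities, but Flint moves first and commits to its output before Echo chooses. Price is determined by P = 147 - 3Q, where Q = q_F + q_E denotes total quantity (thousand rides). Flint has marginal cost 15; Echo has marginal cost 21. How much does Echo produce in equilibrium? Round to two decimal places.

9.50

Solve by backward induction. Given q_F, the follower Echo maximises π_E = (147 - 3q_F - 3q_E)q_E - 21q_E.
Follower FOC: 126 - 3q_F - 6q_E = 0, so q_E(q_F) = (126 - 3q_F)/6.
The leader anticipates this reaction. Substituting into P = 147 - 3Q gives P = 84 - (3/2)q_F, so π_F = (84 - (3/2)q_F)q_F - 15q_F.
The leader's first-order condition 69 - 3q_F = 0 yields q_F = 23.
Then q_E = (126 - 3·23)/6 = 19/2.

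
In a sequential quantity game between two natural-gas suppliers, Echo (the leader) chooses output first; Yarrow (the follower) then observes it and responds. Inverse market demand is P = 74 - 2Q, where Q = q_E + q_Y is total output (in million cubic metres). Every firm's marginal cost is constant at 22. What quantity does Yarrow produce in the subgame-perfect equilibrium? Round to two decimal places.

Solve by backward induction. Given q_E, the follower Yarrow maximises π_Y = (74 - 2q_E - 2q_Y)q_Y - 22q_Y.
Follower FOC: 52 - 2q_E - 4q_Y = 0, so q_Y(q_E) = (52 - 2q_E)/4.
The leader anticipates this reaction. Substituting into P = 74 - 2Q gives P = 48 - q_E, so π_E = (48 - q_E)q_E - 22q_E.
The leader's first-order condition 26 - 2q_E = 0 yields q_E = 13.
Then q_Y = (52 - 2·13)/4 = 13/2.

6.50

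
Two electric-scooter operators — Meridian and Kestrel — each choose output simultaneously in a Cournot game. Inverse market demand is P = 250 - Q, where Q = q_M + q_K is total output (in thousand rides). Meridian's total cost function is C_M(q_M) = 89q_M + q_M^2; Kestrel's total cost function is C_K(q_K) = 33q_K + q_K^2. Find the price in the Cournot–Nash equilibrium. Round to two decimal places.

Meridian's profit: π_M = (250 - Q)q_M - (89q_M + q_M²). Setting ∂π_M/∂q_M = 0: 161 - 4q_M - (q_K) = 0.
Kestrel's profit: π_K = (250 - Q)q_K - (33q_K + q_K²). Setting ∂π_K/∂q_K = 0: 217 - 4q_K - (q_M) = 0.
So q_M = (161 - q_K)/4 and q_K = (217 - q_M)/4.
Solving the pair: q_M = 427/15, q_K = 707/15.
Total output Q = 378/5, so price P = 250 - 378/5 = 872/5.

174.40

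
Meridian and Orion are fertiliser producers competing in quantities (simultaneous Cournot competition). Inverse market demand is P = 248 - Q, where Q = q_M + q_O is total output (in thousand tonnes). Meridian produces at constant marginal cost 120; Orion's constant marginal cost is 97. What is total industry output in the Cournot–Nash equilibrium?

Meridian's profit: π_M = (248 - Q)q_M - (120q_M). Setting ∂π_M/∂q_M = 0: 128 - 2q_M - (q_O) = 0.
Orion's profit: π_O = (248 - Q)q_O - (97q_O). Setting ∂π_O/∂q_O = 0: 151 - 2q_O - (q_M) = 0.
Rearranging gives the reaction functions q_M = (128 - q_O)/2 and q_O = (151 - q_M)/2.
Solving the pair: q_M = 35, q_O = 58.
Total output Q = 35 + 58 = 93.

93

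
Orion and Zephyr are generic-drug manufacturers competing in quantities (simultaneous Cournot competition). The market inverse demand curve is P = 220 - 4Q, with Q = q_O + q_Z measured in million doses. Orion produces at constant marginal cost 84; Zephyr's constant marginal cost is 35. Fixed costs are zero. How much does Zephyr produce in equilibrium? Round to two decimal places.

Orion's profit: π_O = (220 - 4Q)q_O - (84q_O). Setting ∂π_O/∂q_O = 0: 136 - 8q_O - 4(q_Z) = 0.
Zephyr's profit: π_Z = (220 - 4Q)q_Z - (35q_Z). Setting ∂π_Z/∂q_Z = 0: 185 - 8q_Z - 4(q_O) = 0.
Rearranging gives the reaction functions q_O = (136 - 4q_Z)/8 and q_Z = (185 - 4q_O)/8.
Substituting one into the other gives q_O = 29/4 and q_Z = 39/2.

19.50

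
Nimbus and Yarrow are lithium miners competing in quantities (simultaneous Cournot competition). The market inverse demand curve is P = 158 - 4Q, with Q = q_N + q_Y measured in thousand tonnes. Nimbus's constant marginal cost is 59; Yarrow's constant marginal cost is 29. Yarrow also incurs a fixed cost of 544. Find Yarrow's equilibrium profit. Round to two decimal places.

158.25

Nimbus's profit: π_N = (158 - 4Q)q_N - (59q_N). Setting ∂π_N/∂q_N = 0: 99 - 8q_N - 4(q_Y) = 0.
Yarrow's first-order condition: 129 - 8q_Y - 4(q_N) = 0.
So q_N = (99 - 4q_Y)/8 and q_Y = (129 - 4q_N)/8.
Substituting one into the other gives q_N = 23/4 and q_Y = 53/4.
Price P = 158 - 4·19 = 82.
Yarrow's profit: (82 - 29)·(53/4) - 544 = 633/4.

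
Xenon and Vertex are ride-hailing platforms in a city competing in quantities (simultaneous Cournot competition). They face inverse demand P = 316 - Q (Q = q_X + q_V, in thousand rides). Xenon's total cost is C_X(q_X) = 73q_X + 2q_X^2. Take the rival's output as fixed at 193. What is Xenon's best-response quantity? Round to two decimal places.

8.33

With the rival's output fixed at 193, Xenon's profit is π_X = (316 - 193 - q_X)q_X - (73q_X + 2q_X²) = (123 - q_X)q_X - (73q_X + 2q_X²).
∂π_X/∂q_X = 50 - 6q_X = 0, so q_X = 25/3.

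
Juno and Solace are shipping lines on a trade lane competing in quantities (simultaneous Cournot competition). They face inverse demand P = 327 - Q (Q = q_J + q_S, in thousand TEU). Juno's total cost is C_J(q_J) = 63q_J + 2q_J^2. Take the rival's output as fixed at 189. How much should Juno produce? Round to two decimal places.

12.50

With the rival's output fixed at 189, Juno's profit is π_J = (327 - 189 - q_J)q_J - (63q_J + 2q_J²) = (138 - q_J)q_J - (63q_J + 2q_J²).
∂π_J/∂q_J = 75 - 6q_J = 0, so q_J = 25/2.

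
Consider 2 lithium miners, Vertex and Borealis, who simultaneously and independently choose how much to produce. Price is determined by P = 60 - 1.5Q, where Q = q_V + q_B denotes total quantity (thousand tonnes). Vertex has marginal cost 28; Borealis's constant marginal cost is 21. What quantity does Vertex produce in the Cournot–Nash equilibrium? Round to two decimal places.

Vertex's profit: π_V = (60 - 1.5Q)q_V - (28q_V). Setting ∂π_V/∂q_V = 0: 32 - 3q_V - (3/2)(q_B) = 0.
Borealis's first-order condition: 39 - 3q_B - (3/2)(q_V) = 0.
Best responses: q_V = (32 - (3/2)q_B)/3, q_B = (39 - (3/2)q_V)/3.
Solving the pair: q_V = 50/9, q_B = 92/9.

5.56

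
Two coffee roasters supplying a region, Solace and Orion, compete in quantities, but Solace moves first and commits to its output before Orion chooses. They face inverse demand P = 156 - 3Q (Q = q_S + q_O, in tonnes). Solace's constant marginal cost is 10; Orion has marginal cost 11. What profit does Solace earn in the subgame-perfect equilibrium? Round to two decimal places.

Solve by backward induction. Given q_S, the follower Orion maximises π_O = (156 - 3q_S - 3q_O)q_O - 11q_O.
Setting the follower's marginal profit to zero, 145 - 3q_S - 6q_O = 0, i.e. q_O = (145 - 3q_S)/6.
Solace substitutes q_O(q_S) into its own profit: π_S = q_S(156 - 3q_S - (145 - 3q_S)/2) - 10q_S = (167/2 - (3/2)q_S)q_S - 10q_S.
Maximising: ∂π_S/∂q_S = 147/2 - 3q_S = 0, giving q_S = 49/2.
Then q_O = (145 - 3·(49/2))/6 = 143/12.
Price P = 156 - 3·(437/12) = 187/4.
Solace's profit: (187/4 - 10)·(49/2) = 900.3750.

900.38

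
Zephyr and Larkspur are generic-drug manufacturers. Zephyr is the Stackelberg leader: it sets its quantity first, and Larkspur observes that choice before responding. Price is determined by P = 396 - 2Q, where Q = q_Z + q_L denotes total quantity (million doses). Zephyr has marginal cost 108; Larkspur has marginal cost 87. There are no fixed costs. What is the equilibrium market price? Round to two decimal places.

174.75

Solve by backward induction. Given q_Z, the follower Larkspur maximises π_L = (396 - 2q_Z - 2q_L)q_L - 87q_L.
Follower FOC: 309 - 2q_Z - 4q_L = 0, so q_L(q_Z) = (309 - 2q_Z)/4.
The leader anticipates this reaction. Substituting into P = 396 - 2Q gives P = 483/2 - q_Z, so π_Z = (483/2 - q_Z)q_Z - 108q_Z.
The leader's first-order condition 267/2 - 2q_Z = 0 yields q_Z = 267/4.
Then q_L = (309 - 2·(267/4))/4 = 351/8.
Total output Q = 885/8, so price P = 396 - 2·(885/8) = 699/4.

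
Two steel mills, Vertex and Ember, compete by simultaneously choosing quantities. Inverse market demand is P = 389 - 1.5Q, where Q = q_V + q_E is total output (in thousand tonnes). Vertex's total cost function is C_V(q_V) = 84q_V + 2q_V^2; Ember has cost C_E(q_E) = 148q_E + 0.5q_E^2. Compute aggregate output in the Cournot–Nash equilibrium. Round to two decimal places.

81.09

Vertex's profit: π_V = (389 - 1.5Q)q_V - (84q_V + 2q_V²). Setting ∂π_V/∂q_V = 0: 305 - 7q_V - (3/2)(q_E) = 0.
Ember's first-order condition: 241 - 4q_E - (3/2)(q_V) = 0.
So q_V = (305 - (3/2)q_E)/7 and q_E = (241 - (3/2)q_V)/4.
Substituting one into the other gives q_V = 33.3398 and q_E = 47.7476.
Total output Q = 33.3398 + 47.7476 = 81.0874.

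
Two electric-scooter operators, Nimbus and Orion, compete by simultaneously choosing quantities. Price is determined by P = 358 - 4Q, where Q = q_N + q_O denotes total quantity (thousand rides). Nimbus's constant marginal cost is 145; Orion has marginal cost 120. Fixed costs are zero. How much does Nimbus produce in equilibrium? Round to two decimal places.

15.67

Nimbus's profit: π_N = (358 - 4Q)q_N - (145q_N). Setting ∂π_N/∂q_N = 0: 213 - 8q_N - 4(q_O) = 0.
Orion's profit: π_O = (358 - 4Q)q_O - (120q_O). Setting ∂π_O/∂q_O = 0: 238 - 8q_O - 4(q_N) = 0.
Rearranging gives the reaction functions q_N = (213 - 4q_O)/8 and q_O = (238 - 4q_N)/8.
Substituting one into the other gives q_N = 47/3 and q_O = 263/12.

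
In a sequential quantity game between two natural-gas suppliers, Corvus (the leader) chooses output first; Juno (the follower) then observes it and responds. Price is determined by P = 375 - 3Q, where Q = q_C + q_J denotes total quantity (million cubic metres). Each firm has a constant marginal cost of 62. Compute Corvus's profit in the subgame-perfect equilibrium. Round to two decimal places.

The follower Juno best-responds to any q_C: π_J = (375 - 3Q)q_J - 62q_J.
Setting the follower's marginal profit to zero, 313 - 3q_C - 6q_J = 0, i.e. q_J = (313 - 3q_C)/6.
The leader anticipates this reaction. Substituting into P = 375 - 3Q gives P = 437/2 - (3/2)q_C, so π_C = (437/2 - (3/2)q_C)q_C - 62q_C.
Maximising: ∂π_C/∂q_C = 313/2 - 3q_C = 0, giving q_C = 313/6.
Then q_J = (313 - 3·(313/6))/6 = 313/12.
Price P = 375 - 3·(313/4) = 561/4.
Corvus's profit: (561/4 - 62)·(313/6) = 4082.0417.

4082.04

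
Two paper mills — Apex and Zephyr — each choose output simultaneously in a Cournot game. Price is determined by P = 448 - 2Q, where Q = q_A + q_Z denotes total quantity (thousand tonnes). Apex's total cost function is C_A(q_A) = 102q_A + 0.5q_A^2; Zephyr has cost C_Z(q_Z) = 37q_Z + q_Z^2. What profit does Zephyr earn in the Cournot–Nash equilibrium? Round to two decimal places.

8244.54

Apex's profit: π_A = (448 - 2Q)q_A - (102q_A + (1/2)q_A²). Setting ∂π_A/∂q_A = 0: 346 - 5q_A - 2(q_Z) = 0.
Zephyr's profit: π_Z = (448 - 2Q)q_Z - (37q_Z + q_Z²). Setting ∂π_Z/∂q_Z = 0: 411 - 6q_Z - 2(q_A) = 0.
Best responses: q_A = (346 - 2q_Z)/5, q_Z = (411 - 2q_A)/6.
Substituting one into the other gives q_A = 627/13 and q_Z = 1363/26.
Price P = 448 - 2·100.6538 = 246.6923.
Zephyr's profit: 246.6923·(1363/26) - 37·(1363/26) - (1363/26)² = 8244.5370.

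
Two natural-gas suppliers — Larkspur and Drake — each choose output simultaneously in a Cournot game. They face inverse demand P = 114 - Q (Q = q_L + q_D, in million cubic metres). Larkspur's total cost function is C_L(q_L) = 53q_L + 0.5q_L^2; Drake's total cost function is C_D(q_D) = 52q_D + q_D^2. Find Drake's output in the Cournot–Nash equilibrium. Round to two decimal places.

Larkspur's profit: π_L = (114 - Q)q_L - (53q_L + (1/2)q_L²). Setting ∂π_L/∂q_L = 0: 61 - 3q_L - (q_D) = 0.
Drake's first-order condition: 62 - 4q_D - (q_L) = 0.
Rearranging gives the reaction functions q_L = (61 - q_D)/3 and q_D = (62 - q_L)/4.
Solving the pair: q_L = 182/11, q_D = 125/11.

11.36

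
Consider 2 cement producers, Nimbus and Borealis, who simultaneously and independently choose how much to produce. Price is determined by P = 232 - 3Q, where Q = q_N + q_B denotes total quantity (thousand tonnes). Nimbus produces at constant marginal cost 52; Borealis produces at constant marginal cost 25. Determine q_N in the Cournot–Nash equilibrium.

Nimbus's profit: π_N = (232 - 3Q)q_N - (52q_N). Setting ∂π_N/∂q_N = 0: 180 - 6q_N - 3(q_B) = 0.
Borealis's first-order condition: 207 - 6q_B - 3(q_N) = 0.
Best responses: q_N = (180 - 3q_B)/6, q_B = (207 - 3q_N)/6.
Solving the pair: q_N = 17, q_B = 26.

17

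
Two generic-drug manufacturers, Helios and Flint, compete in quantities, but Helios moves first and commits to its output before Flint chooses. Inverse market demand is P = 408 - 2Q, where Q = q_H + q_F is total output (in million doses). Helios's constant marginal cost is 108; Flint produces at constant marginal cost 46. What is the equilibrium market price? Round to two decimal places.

The follower Flint best-responds to any q_H: π_F = (408 - 2Q)q_F - 46q_F.
Follower FOC: 362 - 2q_H - 4q_F = 0, so q_F(q_H) = (362 - 2q_H)/4.
Helios substitutes q_F(q_H) into its own profit: π_H = q_H(408 - 2q_H - (362 - 2q_H)/2) - 108q_H = (227 - q_H)q_H - 108q_H.
The leader's first-order condition 119 - 2q_H = 0 yields q_H = 119/2.
Then q_F = (362 - 2·(119/2))/4 = 243/4.
Total output Q = 481/4, so price P = 408 - 2·(481/4) = 335/2.

167.50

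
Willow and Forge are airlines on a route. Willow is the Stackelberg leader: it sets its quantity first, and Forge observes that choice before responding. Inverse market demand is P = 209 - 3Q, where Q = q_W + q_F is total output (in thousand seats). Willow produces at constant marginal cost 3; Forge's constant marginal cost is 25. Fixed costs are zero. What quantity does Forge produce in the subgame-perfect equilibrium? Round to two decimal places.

The follower Forge best-responds to any q_W: π_F = (209 - 3Q)q_F - 25q_F.
Follower FOC: 184 - 3q_W - 6q_F = 0, so q_F(q_W) = (184 - 3q_W)/6.
Willow substitutes q_F(q_W) into its own profit: π_W = q_W(209 - 3q_W - (184 - 3q_W)/2) - 3q_W = (117 - (3/2)q_W)q_W - 3q_W.
Leader FOC: 114 - 3q_W = 0, so q_W = 38.
Then q_F = (184 - 3·38)/6 = 35/3.

11.67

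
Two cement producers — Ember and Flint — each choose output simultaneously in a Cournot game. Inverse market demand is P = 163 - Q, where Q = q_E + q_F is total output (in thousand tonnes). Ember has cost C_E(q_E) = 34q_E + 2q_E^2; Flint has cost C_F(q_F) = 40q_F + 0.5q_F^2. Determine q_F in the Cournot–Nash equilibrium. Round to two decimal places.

Ember's profit: π_E = (163 - Q)q_E - (34q_E + 2q_E²). Setting ∂π_E/∂q_E = 0: 129 - 6q_E - (q_F) = 0.
Flint's first-order condition: 123 - 3q_F - (q_E) = 0.
Best responses: q_E = (129 - q_F)/6, q_F = (123 - q_E)/3.
Substituting one into the other gives q_E = 264/17 and q_F = 609/17.

35.82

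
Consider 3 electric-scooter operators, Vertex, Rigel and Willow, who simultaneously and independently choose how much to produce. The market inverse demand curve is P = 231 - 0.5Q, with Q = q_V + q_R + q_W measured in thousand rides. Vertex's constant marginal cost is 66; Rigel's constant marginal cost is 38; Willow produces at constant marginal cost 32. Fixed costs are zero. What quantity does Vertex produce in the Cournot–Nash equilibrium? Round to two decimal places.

Vertex's profit: π_V = (231 - 0.5Q)q_V - (66q_V). Setting ∂π_V/∂q_V = 0: 165 - q_V - (1/2)(q_R + q_W) = 0.
Rigel's first-order condition: 193 - q_R - (1/2)(q_V + q_W) = 0.
Willow's first-order condition: 199 - q_W - (1/2)(q_V + q_R) = 0.
Adding the 3 first-order conditions: 557 − 2Q = 0, so Q = 557/2.
Back-substituting: q_V = (165 − 557/4)/(1/2) = 103/2, q_R = (193 − 557/4)/(1/2) = 215/2, q_W = (199 − 557/4)/(1/2) = 239/2.

51.50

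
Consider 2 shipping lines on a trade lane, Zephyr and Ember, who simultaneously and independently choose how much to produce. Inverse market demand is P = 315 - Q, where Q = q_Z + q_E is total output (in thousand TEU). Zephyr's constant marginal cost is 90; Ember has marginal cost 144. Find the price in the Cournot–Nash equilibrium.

Zephyr's profit: π_Z = (315 - Q)q_Z - (90q_Z). Setting ∂π_Z/∂q_Z = 0: 225 - 2q_Z - (q_E) = 0.
Ember's profit: π_E = (315 - Q)q_E - (144q_E). Setting ∂π_E/∂q_E = 0: 171 - 2q_E - (q_Z) = 0.
Best responses: q_Z = (225 - q_E)/2, q_E = (171 - q_Z)/2.
Solving the pair: q_Z = 93, q_E = 39.
Total output Q = 132, so price P = 315 - 132 = 183.

183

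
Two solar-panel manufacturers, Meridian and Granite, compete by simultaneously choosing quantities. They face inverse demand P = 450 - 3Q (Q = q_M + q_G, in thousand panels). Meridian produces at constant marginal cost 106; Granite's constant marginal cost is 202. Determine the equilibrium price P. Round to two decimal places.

252.67

Meridian's profit: π_M = (450 - 3Q)q_M - (106q_M). Setting ∂π_M/∂q_M = 0: 344 - 6q_M - 3(q_G) = 0.
Granite's first-order condition: 248 - 6q_G - 3(q_M) = 0.
So q_M = (344 - 3q_G)/6 and q_G = (248 - 3q_M)/6.
Substituting one into the other gives q_M = 440/9 and q_G = 152/9.
Total output Q = 592/9, so price P = 450 - 3·(592/9) = 758/3.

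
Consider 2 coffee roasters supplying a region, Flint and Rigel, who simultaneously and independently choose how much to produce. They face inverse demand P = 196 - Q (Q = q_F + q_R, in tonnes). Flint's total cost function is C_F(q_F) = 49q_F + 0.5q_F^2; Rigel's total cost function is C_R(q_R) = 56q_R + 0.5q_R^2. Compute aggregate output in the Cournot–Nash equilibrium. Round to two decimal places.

71.75

Flint's profit: π_F = (196 - Q)q_F - (49q_F + (1/2)q_F²). Setting ∂π_F/∂q_F = 0: 147 - 3q_F - (q_R) = 0.
Rigel's first-order condition: 140 - 3q_R - (q_F) = 0.
Rearranging gives the reaction functions q_F = (147 - q_R)/3 and q_R = (140 - q_F)/3.
Substituting one into the other gives q_F = 301/8 and q_R = 273/8.
Total output Q = 301/8 + 273/8 = 287/4.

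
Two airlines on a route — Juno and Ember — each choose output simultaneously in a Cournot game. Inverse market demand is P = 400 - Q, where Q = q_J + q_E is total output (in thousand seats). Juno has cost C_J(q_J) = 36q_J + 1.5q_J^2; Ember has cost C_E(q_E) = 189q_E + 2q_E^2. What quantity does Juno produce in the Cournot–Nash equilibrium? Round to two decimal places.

68.03

Juno's profit: π_J = (400 - Q)q_J - (36q_J + (3/2)q_J²). Setting ∂π_J/∂q_J = 0: 364 - 5q_J - (q_E) = 0.
Ember's profit: π_E = (400 - Q)q_E - (189q_E + 2q_E²). Setting ∂π_E/∂q_E = 0: 211 - 6q_E - (q_J) = 0.
Rearranging gives the reaction functions q_J = (364 - q_E)/5 and q_E = (211 - q_J)/6.
Solving the pair: q_J = 1973/29, q_E = 691/29.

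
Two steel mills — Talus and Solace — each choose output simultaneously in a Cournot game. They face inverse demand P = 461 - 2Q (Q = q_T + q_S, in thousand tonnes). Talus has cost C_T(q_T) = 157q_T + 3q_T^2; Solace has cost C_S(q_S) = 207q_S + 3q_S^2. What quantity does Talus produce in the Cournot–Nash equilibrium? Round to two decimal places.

Talus's profit: π_T = (461 - 2Q)q_T - (157q_T + 3q_T²). Setting ∂π_T/∂q_T = 0: 304 - 10q_T - 2(q_S) = 0.
Solace's first-order condition: 254 - 10q_S - 2(q_T) = 0.
Rearranging gives the reaction functions q_T = (304 - 2q_S)/10 and q_S = (254 - 2q_T)/10.
Solving the pair: q_T = 211/8, q_S = 161/8.

26.38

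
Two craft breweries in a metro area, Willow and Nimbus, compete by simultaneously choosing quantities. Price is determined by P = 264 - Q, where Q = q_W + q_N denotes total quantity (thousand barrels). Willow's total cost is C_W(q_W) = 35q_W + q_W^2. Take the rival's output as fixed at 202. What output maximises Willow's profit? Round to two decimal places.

With the rival's output fixed at 202, Willow's profit is π_W = (264 - 202 - q_W)q_W - (35q_W + q_W²) = (62 - q_W)q_W - (35q_W + q_W²).
∂π_W/∂q_W = 27 - 4q_W = 0, so q_W = 27/4.

6.75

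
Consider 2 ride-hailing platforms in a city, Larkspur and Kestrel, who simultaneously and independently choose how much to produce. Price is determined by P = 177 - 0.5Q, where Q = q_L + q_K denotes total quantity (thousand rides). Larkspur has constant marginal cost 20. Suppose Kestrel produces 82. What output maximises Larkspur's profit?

116

With the rival's output fixed at 82, Larkspur's profit is π_L = (177 - (1/2)·82 - (1/2)q_L)q_L - (20q_L) = (136 - (1/2)q_L)q_L - (20q_L).
∂π_L/∂q_L = 116 - q_L = 0, so q_L = 116.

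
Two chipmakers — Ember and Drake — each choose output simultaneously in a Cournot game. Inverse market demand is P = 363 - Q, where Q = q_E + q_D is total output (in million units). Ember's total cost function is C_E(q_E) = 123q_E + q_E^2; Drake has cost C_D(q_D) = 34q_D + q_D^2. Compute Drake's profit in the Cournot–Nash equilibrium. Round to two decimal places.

10291.34

Ember's profit: π_E = (363 - Q)q_E - (123q_E + q_E²). Setting ∂π_E/∂q_E = 0: 240 - 4q_E - (q_D) = 0.
Drake's profit: π_D = (363 - Q)q_D - (34q_D + q_D²). Setting ∂π_D/∂q_D = 0: 329 - 4q_D - (q_E) = 0.
Best responses: q_E = (240 - q_D)/4, q_D = (329 - q_E)/4.
Substituting one into the other gives q_E = 631/15 and q_D = 1076/15.
Price P = 363 - 569/5 = 1246/5.
Drake's profit: (1246/5)·(1076/15) - 34·(1076/15) - (1076/15)² = 10291.3422.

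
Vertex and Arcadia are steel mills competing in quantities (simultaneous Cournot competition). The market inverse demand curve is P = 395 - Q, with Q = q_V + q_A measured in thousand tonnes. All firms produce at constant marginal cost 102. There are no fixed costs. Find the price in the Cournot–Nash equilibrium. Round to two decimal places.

Each firm earns π_i = (395 - Q)q_i - 102q_i.
Setting ∂π_i/∂q_i = 0 with rivals' quantities fixed: 293 - 2q_i - q_j = 0.
By symmetry each firm produces the same amount; substituting q_j = q_i yields q_i = 293/3.
Total output Q = 586/3, so price P = 395 - 586/3 = 599/3.

199.67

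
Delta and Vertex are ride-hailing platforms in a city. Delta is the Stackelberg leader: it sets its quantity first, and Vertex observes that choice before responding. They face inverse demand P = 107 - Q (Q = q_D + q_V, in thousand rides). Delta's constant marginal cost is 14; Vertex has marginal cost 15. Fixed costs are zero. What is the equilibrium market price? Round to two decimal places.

The follower Vertex best-responds to any q_D: π_V = (107 - Q)q_V - 15q_V.
∂π_V/∂q_V = 92 - q_D - 2q_V = 0 gives the reaction function q_V = (92 - q_D)/2.
The leader anticipates this reaction. Substituting into P = 107 - Q gives P = 61 - (1/2)q_D, so π_D = (61 - (1/2)q_D)q_D - 14q_D.
Leader FOC: 47 - q_D = 0, so q_D = 47.
Then q_V = (92 - 47)/2 = 45/2.
Total output Q = 139/2, so price P = 107 - 139/2 = 75/2.

37.50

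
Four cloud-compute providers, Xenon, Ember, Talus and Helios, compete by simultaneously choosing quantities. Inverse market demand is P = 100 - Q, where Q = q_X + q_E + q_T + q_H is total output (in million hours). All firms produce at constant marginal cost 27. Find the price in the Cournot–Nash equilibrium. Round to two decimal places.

41.60

Each firm earns π_i = (100 - Q)q_i - 27q_i.
First-order condition (treating rivals' output as given): 73 - 2q_i - Σ_{j≠i} q_j = 0.
By symmetry each firm produces the same amount; substituting Σ_{j≠i} q_j = 3q_i yields q_i = 73/5.
Total output Q = 292/5, so price P = 100 - 292/5 = 208/5.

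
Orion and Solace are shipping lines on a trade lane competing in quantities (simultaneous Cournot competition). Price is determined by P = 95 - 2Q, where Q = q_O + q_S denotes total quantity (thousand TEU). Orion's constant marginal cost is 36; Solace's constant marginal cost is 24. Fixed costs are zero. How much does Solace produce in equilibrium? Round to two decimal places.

13.83

Orion's profit: π_O = (95 - 2Q)q_O - (36q_O). Setting ∂π_O/∂q_O = 0: 59 - 4q_O - 2(q_S) = 0.
Solace's profit: π_S = (95 - 2Q)q_S - (24q_S). Setting ∂π_S/∂q_S = 0: 71 - 4q_S - 2(q_O) = 0.
Rearranging gives the reaction functions q_O = (59 - 2q_S)/4 and q_S = (71 - 2q_O)/4.
Substituting one into the other gives q_O = 47/6 and q_S = 83/6.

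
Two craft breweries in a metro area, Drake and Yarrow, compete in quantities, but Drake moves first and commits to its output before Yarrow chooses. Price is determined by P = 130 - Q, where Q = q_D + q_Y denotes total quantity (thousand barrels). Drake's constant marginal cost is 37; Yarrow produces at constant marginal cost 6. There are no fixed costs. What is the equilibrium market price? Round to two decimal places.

The follower Yarrow best-responds to any q_D: π_Y = (130 - Q)q_Y - 6q_Y.
∂π_Y/∂q_Y = 124 - q_D - 2q_Y = 0 gives the reaction function q_Y = (124 - q_D)/2.
The leader anticipates this reaction. Substituting into P = 130 - Q gives P = 68 - (1/2)q_D, so π_D = (68 - (1/2)q_D)q_D - 37q_D.
The leader's first-order condition 31 - q_D = 0 yields q_D = 31.
Then q_Y = (124 - 31)/2 = 93/2.
Total output Q = 155/2, so price P = 130 - 155/2 = 105/2.

52.50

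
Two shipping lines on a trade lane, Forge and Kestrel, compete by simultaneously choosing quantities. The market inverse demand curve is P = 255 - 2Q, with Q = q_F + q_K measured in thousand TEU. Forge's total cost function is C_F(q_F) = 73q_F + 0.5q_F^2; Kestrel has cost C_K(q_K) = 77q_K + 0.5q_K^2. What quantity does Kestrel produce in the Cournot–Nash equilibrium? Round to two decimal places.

25.05

Forge's profit: π_F = (255 - 2Q)q_F - (73q_F + (1/2)q_F²). Setting ∂π_F/∂q_F = 0: 182 - 5q_F - 2(q_K) = 0.
Kestrel's first-order condition: 178 - 5q_K - 2(q_F) = 0.
Best responses: q_F = (182 - 2q_K)/5, q_K = (178 - 2q_F)/5.
Substituting one into the other gives q_F = 554/21 and q_K = 526/21.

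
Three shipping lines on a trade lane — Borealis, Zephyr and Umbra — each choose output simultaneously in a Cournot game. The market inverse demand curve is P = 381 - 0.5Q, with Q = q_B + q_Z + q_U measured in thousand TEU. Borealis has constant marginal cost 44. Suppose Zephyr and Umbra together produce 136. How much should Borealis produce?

With rivals' combined output fixed at 136, Borealis's profit is π_B = (381 - (1/2)·136 - (1/2)q_B)q_B - (44q_B) = (313 - (1/2)q_B)q_B - (44q_B).
∂π_B/∂q_B = 269 - q_B = 0, so q_B = 269.

269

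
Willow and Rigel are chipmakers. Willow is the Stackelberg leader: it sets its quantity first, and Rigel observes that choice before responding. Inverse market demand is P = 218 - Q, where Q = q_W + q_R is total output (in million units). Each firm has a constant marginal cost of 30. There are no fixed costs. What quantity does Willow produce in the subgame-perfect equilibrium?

Solve by backward induction. Given q_W, the follower Rigel maximises π_R = (218 - q_W - q_R)q_R - 30q_R.
∂π_R/∂q_R = 188 - q_W - 2q_R = 0 gives the reaction function q_R = (188 - q_W)/2.
Willow substitutes q_R(q_W) into its own profit: π_W = q_W(218 - q_W - (188 - q_W)/2) - 30q_W = (124 - (1/2)q_W)q_W - 30q_W.
Leader FOC: 94 - q_W = 0, so q_W = 94.
Then q_R = (188 - 94)/2 = 47.

94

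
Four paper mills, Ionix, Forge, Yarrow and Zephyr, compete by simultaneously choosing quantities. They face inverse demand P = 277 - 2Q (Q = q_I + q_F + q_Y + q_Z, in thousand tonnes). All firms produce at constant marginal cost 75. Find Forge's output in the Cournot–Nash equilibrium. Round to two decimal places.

A representative firm's profit is π_i = q_i(277 - 2Q) - 75q_i.
Setting ∂π_i/∂q_i = 0 with rivals' quantities fixed: 202 - 4q_i - 2·Σ_{j≠i} q_j = 0.
With identical firms every q_j equals q_i, so Σ_{j≠i} q_j = 3q_i and 202 = 10q_i, giving q_i = 101/5.

20.20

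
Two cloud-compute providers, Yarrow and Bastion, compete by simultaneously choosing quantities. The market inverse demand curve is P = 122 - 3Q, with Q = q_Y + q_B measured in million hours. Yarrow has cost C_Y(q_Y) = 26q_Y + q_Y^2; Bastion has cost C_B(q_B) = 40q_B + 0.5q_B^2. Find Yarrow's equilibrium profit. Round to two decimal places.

328.61

Yarrow's profit: π_Y = (122 - 3Q)q_Y - (26q_Y + q_Y²). Setting ∂π_Y/∂q_Y = 0: 96 - 8q_Y - 3(q_B) = 0.
Bastion's first-order condition: 82 - 7q_B - 3(q_Y) = 0.
Best responses: q_Y = (96 - 3q_B)/8, q_B = (82 - 3q_Y)/7.
Solving the pair: q_Y = 426/47, q_B = 368/47.
Price P = 122 - 3·(794/47) = 71.3191.
Yarrow's profit: 71.3191·(426/47) - 26·(426/47) - (426/47)² = 328.6120.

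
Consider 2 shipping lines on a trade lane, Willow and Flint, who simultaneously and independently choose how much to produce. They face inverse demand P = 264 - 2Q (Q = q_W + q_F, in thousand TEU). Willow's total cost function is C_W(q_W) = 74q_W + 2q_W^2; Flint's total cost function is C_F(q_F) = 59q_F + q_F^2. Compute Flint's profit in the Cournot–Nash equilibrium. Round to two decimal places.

2460.12

Willow's profit: π_W = (264 - 2Q)q_W - (74q_W + 2q_W²). Setting ∂π_W/∂q_W = 0: 190 - 8q_W - 2(q_F) = 0.
Flint's profit: π_F = (264 - 2Q)q_F - (59q_F + q_F²). Setting ∂π_F/∂q_F = 0: 205 - 6q_F - 2(q_W) = 0.
Best responses: q_W = (190 - 2q_F)/8, q_F = (205 - 2q_W)/6.
Solving the pair: q_W = 365/22, q_F = 315/11.
Price P = 264 - 2·(995/22) = 1909/11.
Flint's profit: (1909/11)·(315/11) - 59·(315/11) - (315/11)² = 2460.1240.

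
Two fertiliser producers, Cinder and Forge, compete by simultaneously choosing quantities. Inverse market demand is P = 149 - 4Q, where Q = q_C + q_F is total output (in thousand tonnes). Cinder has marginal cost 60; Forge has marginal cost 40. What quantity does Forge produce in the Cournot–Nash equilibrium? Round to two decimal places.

10.75

Cinder's profit: π_C = (149 - 4Q)q_C - (60q_C). Setting ∂π_C/∂q_C = 0: 89 - 8q_C - 4(q_F) = 0.
Forge's first-order condition: 109 - 8q_F - 4(q_C) = 0.
Best responses: q_C = (89 - 4q_F)/8, q_F = (109 - 4q_C)/8.
Substituting one into the other gives q_C = 23/4 and q_F = 43/4.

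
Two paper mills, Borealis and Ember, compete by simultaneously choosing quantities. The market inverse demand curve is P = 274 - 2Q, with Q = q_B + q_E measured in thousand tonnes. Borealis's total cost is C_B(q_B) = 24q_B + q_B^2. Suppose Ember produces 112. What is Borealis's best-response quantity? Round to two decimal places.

4.33

With the rival's output fixed at 112, Borealis's profit is π_B = (274 - 2·112 - 2q_B)q_B - (24q_B + q_B²) = (50 - 2q_B)q_B - (24q_B + q_B²).
∂π_B/∂q_B = 26 - 6q_B = 0, so q_B = 13/3.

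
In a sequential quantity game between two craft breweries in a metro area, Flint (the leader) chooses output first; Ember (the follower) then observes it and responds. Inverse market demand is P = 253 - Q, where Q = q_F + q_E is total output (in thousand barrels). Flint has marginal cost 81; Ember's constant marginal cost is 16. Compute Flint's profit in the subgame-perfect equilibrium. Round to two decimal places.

The follower Ember best-responds to any q_F: π_E = (253 - Q)q_E - 16q_E.
∂π_E/∂q_E = 237 - q_F - 2q_E = 0 gives the reaction function q_E = (237 - q_F)/2.
Flint substitutes q_E(q_F) into its own profit: π_F = q_F(253 - q_F - (237 - q_F)/2) - 81q_F = (269/2 - (1/2)q_F)q_F - 81q_F.
The leader's first-order condition 107/2 - q_F = 0 yields q_F = 107/2.
Then q_E = (237 - 107/2)/2 = 367/4.
Price P = 253 - 581/4 = 431/4.
Flint's profit: (431/4 - 81)·(107/2) = 1431.1250.

1431.13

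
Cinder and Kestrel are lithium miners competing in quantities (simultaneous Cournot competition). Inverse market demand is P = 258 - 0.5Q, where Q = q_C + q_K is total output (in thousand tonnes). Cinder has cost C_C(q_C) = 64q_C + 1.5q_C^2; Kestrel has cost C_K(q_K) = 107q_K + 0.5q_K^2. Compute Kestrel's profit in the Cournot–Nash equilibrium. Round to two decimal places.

4279.69

Cinder's profit: π_C = (258 - 0.5Q)q_C - (64q_C + (3/2)q_C²). Setting ∂π_C/∂q_C = 0: 194 - 4q_C - (1/2)(q_K) = 0.
Kestrel's profit: π_K = (258 - 0.5Q)q_K - (107q_K + (1/2)q_K²). Setting ∂π_K/∂q_K = 0: 151 - 2q_K - (1/2)(q_C) = 0.
Rearranging gives the reaction functions q_C = (194 - (1/2)q_K)/4 and q_K = (151 - (1/2)q_C)/2.
Substituting one into the other gives q_C = 1250/31 and q_K = 65.4194.
Price P = 258 - (1/2)·105.7419 = 205.1290.
Kestrel's profit: 205.1290·65.4194 - 107·65.4194 - (1/2)·65.4194² = 4279.6920.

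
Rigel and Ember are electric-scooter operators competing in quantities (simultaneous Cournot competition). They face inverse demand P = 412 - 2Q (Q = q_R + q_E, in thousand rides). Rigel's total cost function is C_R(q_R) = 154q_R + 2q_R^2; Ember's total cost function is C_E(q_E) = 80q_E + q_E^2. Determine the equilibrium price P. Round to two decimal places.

Rigel's profit: π_R = (412 - 2Q)q_R - (154q_R + 2q_R²). Setting ∂π_R/∂q_R = 0: 258 - 8q_R - 2(q_E) = 0.
Ember's profit: π_E = (412 - 2Q)q_E - (80q_E + q_E²). Setting ∂π_E/∂q_E = 0: 332 - 6q_E - 2(q_R) = 0.
Best responses: q_R = (258 - 2q_E)/8, q_E = (332 - 2q_R)/6.
Substituting one into the other gives q_R = 221/11 and q_E = 535/11.
Total output Q = 756/11, so price P = 412 - 2·(756/11) = 274.5455.

274.55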